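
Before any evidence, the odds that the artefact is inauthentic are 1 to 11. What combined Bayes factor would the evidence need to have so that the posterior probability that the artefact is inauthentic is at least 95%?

209

Prior odds = 1/11.
Target odds = 0.95/0.05 = 19.
Required Bayes factor = 19 ÷ (1/11) = 209.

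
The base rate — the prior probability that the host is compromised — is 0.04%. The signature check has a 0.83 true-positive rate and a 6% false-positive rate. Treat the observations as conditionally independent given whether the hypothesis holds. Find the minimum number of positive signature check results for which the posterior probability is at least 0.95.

5

Prior odds = 0.0004/0.9996 = 1/2499.
Likelihood ratio of a positive result = 0.83/0.06 = 83/6.
Target odds: 0.95 ÷ 0.05 = 19.
Need (1/2499) × (83/6)ⁿ ≥ 19, i.e. (83/6)ⁿ ≥ 47481.
(83/6)⁴ = 47458321/1296 falls short of 47481 but (83/6)⁵ ≈506564 reaches it, so n = 5.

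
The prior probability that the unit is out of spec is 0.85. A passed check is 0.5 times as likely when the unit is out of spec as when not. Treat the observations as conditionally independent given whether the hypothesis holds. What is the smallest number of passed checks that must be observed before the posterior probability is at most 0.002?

12

Prior odds = 0.85/0.15 = 17/3.
Likelihood ratio per passed check = 0.5.
Target odds: 0.002 ÷ 0.998 = 1/499.
Need (17/3) × 0.5ⁿ ≤ 1/499, i.e. 0.5ⁿ ≤ 3/8483.
0.5¹¹ = 1/2048 is still above 3/8483 but 0.5¹² = 1/4096 is at or below it, so n = 12.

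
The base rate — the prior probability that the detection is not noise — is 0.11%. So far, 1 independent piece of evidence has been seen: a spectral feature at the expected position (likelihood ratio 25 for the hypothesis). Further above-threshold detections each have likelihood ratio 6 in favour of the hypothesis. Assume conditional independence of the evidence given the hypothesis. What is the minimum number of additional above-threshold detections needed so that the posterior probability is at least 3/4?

Prior odds = 0.0011/0.9989 = 11/9989.
Bayes factor of the evidence already in hand = 25.
Odds after that evidence = (11/9989) × 25 = 275/9989.
Target odds = 0.75/0.25 = 3.
Need 6ⁿ ≥ 3 ÷ (275/9989) = 29967/275.
6² = 36 falls short of 29967/275 but 6³ = 216 reaches it, so n = 3.

3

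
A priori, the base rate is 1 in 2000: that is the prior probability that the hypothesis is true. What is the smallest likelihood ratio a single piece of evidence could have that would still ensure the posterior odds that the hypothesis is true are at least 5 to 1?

Prior odds = 0.0005/0.9995 = 1/1999.
Target odds = 5.
Required Bayes factor = 5 ÷ (1/1999) = 9995.

9995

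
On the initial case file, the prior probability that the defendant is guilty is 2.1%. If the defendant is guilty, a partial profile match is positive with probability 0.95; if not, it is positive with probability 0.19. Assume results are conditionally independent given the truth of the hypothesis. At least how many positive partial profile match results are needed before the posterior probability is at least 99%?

Prior odds = 0.021/0.979 = 21/979.
Likelihood ratio of a positive = 0.95/0.19 = 5.
Target odds: 0.99 ÷ 0.01 = 99.
Require 5ⁿ ≥ 99 ÷ (21/979) = 32307/7.
5⁵ = 3125 falls short of 32307/7 but 5⁶ = 15625 reaches it, so n = 6.

6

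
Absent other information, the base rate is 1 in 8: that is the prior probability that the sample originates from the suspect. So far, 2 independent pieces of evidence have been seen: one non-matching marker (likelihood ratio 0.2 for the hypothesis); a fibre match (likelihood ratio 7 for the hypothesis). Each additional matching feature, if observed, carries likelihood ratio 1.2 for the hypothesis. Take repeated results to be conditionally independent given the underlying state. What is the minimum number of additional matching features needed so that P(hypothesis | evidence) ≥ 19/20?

25

Prior odds = 0.125/0.875 = 1/7.
Combined Bayes factor of the evidence already in hand = 0.2 × 7 = 1.4.
Odds after that evidence = (1/7) × 1.4 = 0.2.
Target odds = 0.95/0.05 = 19.
Need 1.2ⁿ ≥ 19 ÷ 0.2 = 95.
1.2²⁴ ≈79.4968 falls short of 95 but 1.2²⁵ ≈95.3962 reaches it, so n = 25.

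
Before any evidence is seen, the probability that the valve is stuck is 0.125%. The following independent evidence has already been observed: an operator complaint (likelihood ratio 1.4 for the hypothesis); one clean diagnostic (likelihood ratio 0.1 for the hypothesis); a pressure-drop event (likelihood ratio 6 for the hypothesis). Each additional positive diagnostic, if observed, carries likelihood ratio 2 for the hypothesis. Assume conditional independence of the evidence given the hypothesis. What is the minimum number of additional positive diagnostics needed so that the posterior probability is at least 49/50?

16

Prior odds = 0.00125/0.99875 = 1/799.
Combined Bayes factor of the evidence already in hand = 1.4 × 0.1 × 6 = 0.84.
Odds after that evidence = (1/799) × 0.84 = 21/19975.
Target odds = 0.98/0.02 = 49.
Need 2ⁿ ≥ 49 ÷ (21/19975) = 139825/3.
2¹⁵ = 32768 falls short of 139825/3 but 2¹⁶ = 65536 reaches it, so n = 16.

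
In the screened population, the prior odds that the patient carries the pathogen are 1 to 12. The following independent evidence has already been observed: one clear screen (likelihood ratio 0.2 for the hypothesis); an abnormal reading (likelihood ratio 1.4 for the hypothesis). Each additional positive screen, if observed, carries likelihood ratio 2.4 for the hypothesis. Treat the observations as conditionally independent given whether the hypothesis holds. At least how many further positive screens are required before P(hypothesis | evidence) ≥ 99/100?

10

Prior odds = 1/12.
Combined Bayes factor of the evidence already in hand = 0.2 × 1.4 = 0.28.
Odds after that evidence = (1/12) × 0.28 = 7/300.
Target odds = 0.99/0.01 = 99.
Need 2.4ⁿ ≥ 99 ÷ (7/300) = 29700/7.
2.4⁹ ≈2641.81 falls short of 29700/7 but 2.4¹⁰ ≈6340.34 reaches it, so n = 10.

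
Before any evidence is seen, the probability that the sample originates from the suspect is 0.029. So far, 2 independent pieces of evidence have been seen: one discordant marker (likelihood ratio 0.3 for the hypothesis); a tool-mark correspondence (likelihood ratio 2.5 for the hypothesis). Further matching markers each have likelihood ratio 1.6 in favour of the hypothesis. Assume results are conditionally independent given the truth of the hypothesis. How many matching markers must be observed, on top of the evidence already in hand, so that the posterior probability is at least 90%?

13

Prior odds = 0.029/0.971 = 29/971.
Combined Bayes factor of the evidence already in hand = 0.3 × 2.5 = 0.75.
Odds after that evidence = (29/971) × 0.75 = 87/3884.
Target odds = 0.9/0.1 = 9.
Need 1.6ⁿ ≥ 9 ÷ (87/3884) = 11652/29.
1.6¹² ≈281.475 falls short of 11652/29 but 1.6¹³ ≈450.36 reaches it, so n = 13.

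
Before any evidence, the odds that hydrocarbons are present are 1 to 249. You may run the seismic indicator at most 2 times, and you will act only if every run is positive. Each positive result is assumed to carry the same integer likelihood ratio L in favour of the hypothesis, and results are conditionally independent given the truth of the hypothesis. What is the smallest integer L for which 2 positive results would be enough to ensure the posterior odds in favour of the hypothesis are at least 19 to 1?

69

Prior odds = 1/249.
Target odds = 19.
Need L² ≥ 19 ÷ (1/249) = 4731.
68² = 4624 < 4731 ≤ 4761 = 69², so L = 69.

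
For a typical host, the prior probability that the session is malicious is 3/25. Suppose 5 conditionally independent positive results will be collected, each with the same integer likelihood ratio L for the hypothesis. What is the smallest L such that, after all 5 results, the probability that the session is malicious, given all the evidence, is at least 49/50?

4

Prior odds = 0.12/0.88 = 3/22.
Target odds = 0.98/0.02 = 49.
Need L⁵ ≥ 49 ÷ (3/22) = 1078/3.
3⁵ = 243 < 1078/3 ≤ 1024 = 4⁵, so L = 4.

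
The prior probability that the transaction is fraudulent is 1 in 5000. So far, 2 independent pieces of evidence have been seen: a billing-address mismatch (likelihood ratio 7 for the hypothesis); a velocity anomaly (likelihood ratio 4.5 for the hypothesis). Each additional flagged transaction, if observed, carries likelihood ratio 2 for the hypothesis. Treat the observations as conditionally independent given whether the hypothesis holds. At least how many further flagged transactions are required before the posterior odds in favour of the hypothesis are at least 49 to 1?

13

Prior odds = 0.0002/0.9998 = 1/4999.
Combined Bayes factor of the evidence already in hand = 7 × 4.5 = 31.5.
Odds after that evidence = (1/4999) × 31.5 = 63/9998.
Target odds = 49.
Need 2ⁿ ≥ 49 ÷ (63/9998) = 69986/9.
2¹² = 4096 falls short of 69986/9 but 2¹³ = 8192 reaches it, so n = 13.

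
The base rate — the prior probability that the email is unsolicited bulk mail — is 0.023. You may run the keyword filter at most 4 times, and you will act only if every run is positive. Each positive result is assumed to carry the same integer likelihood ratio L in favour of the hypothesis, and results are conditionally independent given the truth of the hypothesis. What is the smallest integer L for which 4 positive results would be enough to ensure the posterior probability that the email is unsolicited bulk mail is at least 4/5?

4

Prior odds = 0.023/0.977 = 23/977.
Target odds = 0.8/0.2 = 4.
Need L⁴ ≥ 4 ÷ (23/977) = 3908/23.
3⁴ = 81 < 3908/23 ≤ 256 = 4⁴, so L = 4.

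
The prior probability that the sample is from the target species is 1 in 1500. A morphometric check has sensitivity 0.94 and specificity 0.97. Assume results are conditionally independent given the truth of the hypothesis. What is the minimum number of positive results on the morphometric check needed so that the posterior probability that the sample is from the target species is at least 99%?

Prior odds: (1/1500) ÷ (1499/1500) = 1/1499.
False-positive rate = 1 − 0.97 = 0.03; likelihood ratio of a positive = 0.94/0.03 = 94/3.
Target odds: 0.99 ÷ 0.01 = 99.
Need (1/1499) × (94/3)ⁿ ≥ 99, i.e. (94/3)ⁿ ≥ 148401.
(94/3)³ = 830584/27 falls short of 148401 but (94/3)⁴ = 78074896/81 reaches it, so n = 4.

4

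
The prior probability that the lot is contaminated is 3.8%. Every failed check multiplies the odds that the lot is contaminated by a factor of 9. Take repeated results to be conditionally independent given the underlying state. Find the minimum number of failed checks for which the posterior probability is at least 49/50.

4

Prior odds: 0.038 ÷ 0.962 = 19/481.
Likelihood ratio per failed check = 9.
Target odds: 0.98 ÷ 0.02 = 49.
Require 9ⁿ ≥ 49 ÷ (19/481) = 23569/19.
9³ = 729 falls short of 23569/19 but 9⁴ = 6561 reaches it, so n = 4.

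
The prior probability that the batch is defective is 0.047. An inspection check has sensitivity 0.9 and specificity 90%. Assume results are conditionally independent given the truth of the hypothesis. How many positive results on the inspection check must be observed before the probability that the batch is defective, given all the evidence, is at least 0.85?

3

Prior odds: 0.047 ÷ 0.953 = 47/953.
False-positive rate = 1 − 0.9 = 0.1; likelihood ratio of a positive = 0.9/0.1 = 9.
Target posterior odds = 0.85/0.15 = 17/3.
Require 9ⁿ ≥ 17/3 ÷ (47/953) = 16201/141.
9² = 81 falls short of 16201/141 but 9³ = 729 reaches it, so n = 3.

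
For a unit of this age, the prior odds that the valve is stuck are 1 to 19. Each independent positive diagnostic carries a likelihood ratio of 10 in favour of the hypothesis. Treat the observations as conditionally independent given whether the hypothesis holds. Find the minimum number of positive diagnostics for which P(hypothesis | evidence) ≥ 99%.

4

Prior odds = 1/19.
Likelihood ratio per positive diagnostic = 10.
Target odds: 0.99 ÷ 0.01 = 99.
Require 10ⁿ ≥ 99 ÷ (1/19) = 1881.
10³ = 1000 falls short of 1881 but 10⁴ = 10000 reaches it, so n = 4.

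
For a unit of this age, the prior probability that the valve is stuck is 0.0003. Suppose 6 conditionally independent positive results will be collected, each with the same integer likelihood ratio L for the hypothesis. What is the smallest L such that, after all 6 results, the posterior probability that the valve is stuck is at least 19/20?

Prior odds = 0.0003/0.9997 = 3/9997.
Target odds = 0.95/0.05 = 19.
Need L⁶ ≥ 19 ÷ (3/9997) = 189943/3.
6⁶ = 46656 < 189943/3 ≤ 117649 = 7⁶, so L = 7.

7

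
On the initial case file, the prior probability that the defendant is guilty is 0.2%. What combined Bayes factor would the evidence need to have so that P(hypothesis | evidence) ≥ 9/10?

Prior odds = 0.002/0.998 = 1/499.
Target odds = 0.9/0.1 = 9.
Required Bayes factor = 9 ÷ (1/499) = 4491.

4491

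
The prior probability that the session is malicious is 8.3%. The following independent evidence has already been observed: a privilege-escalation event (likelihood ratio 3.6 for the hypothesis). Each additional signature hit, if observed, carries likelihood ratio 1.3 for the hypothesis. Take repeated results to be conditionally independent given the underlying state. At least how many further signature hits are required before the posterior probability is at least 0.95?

16

Prior odds = 0.083/0.917 = 83/917.
Bayes factor of the evidence already in hand = 3.6.
Odds after that evidence = (83/917) × 3.6 = 1494/4585.
Target odds = 0.95/0.05 = 19.
Need 1.3ⁿ ≥ 19 ÷ (1494/4585) = 87115/1494.
1.3¹⁵ ≈51.1859 falls short of 87115/1494 but 1.3¹⁶ ≈66.5417 reaches it, so n = 16.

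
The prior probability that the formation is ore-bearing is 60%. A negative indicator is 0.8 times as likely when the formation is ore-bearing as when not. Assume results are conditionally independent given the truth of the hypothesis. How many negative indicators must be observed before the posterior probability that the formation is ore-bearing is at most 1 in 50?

Prior odds: 0.6 ÷ 0.4 = 1.5.
Likelihood ratio per negative indicator = 0.8.
Target posterior odds = 0.02/0.98 = 1/49.
Need 1.5 × 0.8ⁿ ≤ 1/49, i.e. 0.8ⁿ ≤ 2/147.
0.8¹⁹ ≈0.0144115 is still above 2/147 but 0.8²⁰ ≈0.0115292 is at or below it, so n = 20.

20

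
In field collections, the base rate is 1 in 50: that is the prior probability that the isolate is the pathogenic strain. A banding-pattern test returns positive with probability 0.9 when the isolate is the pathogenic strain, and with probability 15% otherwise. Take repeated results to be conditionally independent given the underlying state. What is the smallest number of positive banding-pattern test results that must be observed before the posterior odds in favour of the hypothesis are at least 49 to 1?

5

Prior odds: 0.02 ÷ 0.98 = 1/49.
Likelihood ratio of a positive result = 0.9/0.15 = 6.
Target odds = 49.
Require 6ⁿ ≥ 49 ÷ (1/49) = 2401.
6⁴ = 1296 falls short of 2401 but 6⁵ = 7776 reaches it, so n = 5.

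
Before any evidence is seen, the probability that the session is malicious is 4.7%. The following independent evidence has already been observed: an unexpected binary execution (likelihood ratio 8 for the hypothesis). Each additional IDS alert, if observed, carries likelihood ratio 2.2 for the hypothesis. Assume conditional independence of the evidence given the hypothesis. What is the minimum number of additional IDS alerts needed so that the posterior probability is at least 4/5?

3

Prior odds = 0.047/0.953 = 47/953.
Bayes factor of the evidence already in hand = 8.
Odds after that evidence = (47/953) × 8 = 376/953.
Target odds = 0.8/0.2 = 4.
Need 2.2ⁿ ≥ 4 ÷ (376/953) = 953/94.
2.2² = 4.84 falls short of 953/94 but 2.2³ = 10.648 reaches it, so n = 3.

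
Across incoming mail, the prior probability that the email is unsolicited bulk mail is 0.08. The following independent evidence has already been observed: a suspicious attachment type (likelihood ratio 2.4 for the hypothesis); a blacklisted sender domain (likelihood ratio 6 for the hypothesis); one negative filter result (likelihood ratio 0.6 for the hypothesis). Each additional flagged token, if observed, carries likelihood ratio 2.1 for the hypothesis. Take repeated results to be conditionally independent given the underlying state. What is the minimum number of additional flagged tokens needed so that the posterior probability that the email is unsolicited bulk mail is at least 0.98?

Prior odds = 0.08/0.92 = 2/23.
Combined Bayes factor of the evidence already in hand = 2.4 × 6 × 0.6 = 8.64.
Odds after that evidence = (2/23) × 8.64 = 432/575.
Target odds = 0.98/0.02 = 49.
Need 2.1ⁿ ≥ 49 ÷ (432/575) = 28175/432.
2.1⁵ = 4084101/100000 falls short of 28175/432 but 2.1⁶ = 85766121/1000000 reaches it, so n = 6.

6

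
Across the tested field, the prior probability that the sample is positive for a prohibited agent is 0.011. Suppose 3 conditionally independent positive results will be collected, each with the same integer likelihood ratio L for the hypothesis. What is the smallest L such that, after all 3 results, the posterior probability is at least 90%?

Prior odds = 0.011/0.989 = 11/989.
Target odds = 0.9/0.1 = 9.
Need L³ ≥ 9 ÷ (11/989) = 8901/11.
9³ = 729 < 8901/11 ≤ 1000 = 10³, so L = 10.

10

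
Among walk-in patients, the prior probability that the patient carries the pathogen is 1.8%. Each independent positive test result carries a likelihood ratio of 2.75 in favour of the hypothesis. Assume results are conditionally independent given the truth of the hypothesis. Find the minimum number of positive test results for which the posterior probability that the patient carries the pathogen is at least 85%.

Prior odds = 0.018/0.982 = 9/491.
Likelihood ratio per positive test result = 2.75.
Target posterior odds = 0.85/0.15 = 17/3.
Require 2.75ⁿ ≥ 17/3 ÷ (9/491) = 8347/27.
2.75⁵ = 161051/1024 falls short of 8347/27 but 2.75⁶ = 1771561/4096 reaches it, so n = 6.

6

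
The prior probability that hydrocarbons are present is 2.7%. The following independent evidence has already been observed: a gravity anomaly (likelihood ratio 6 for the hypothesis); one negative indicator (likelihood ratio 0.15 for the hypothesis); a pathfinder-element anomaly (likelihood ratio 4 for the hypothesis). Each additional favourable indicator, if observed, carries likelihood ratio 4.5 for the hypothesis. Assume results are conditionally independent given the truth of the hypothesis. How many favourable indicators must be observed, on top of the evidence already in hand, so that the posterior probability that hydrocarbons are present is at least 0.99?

Prior odds = 0.027/0.973 = 27/973.
Combined Bayes factor of the evidence already in hand = 6 × 0.15 × 4 = 3.6.
Odds after that evidence = (27/973) × 3.6 = 486/4865.
Target odds = 0.99/0.01 = 99.
Need 4.5ⁿ ≥ 99 ÷ (486/4865) = 53515/54.
4.5⁴ = 410.0625 falls short of 53515/54 but 4.5⁵ = 1845.28125 reaches it, so n = 5.

5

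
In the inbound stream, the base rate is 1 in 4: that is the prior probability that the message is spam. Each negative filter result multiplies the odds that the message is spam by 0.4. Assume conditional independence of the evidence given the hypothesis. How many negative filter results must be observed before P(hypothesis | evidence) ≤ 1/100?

4

Prior odds: 0.25 ÷ 0.75 = 1/3.
Likelihood ratio per negative filter result = 0.4.
Target odds: 0.01 ÷ 0.99 = 1/99.
Require 0.4ⁿ ≤ 1/99 ÷ (1/3) = 1/33.
0.4³ = 0.064 is still above 1/33 but 0.4⁴ = 0.0256 is at or below it, so n = 4.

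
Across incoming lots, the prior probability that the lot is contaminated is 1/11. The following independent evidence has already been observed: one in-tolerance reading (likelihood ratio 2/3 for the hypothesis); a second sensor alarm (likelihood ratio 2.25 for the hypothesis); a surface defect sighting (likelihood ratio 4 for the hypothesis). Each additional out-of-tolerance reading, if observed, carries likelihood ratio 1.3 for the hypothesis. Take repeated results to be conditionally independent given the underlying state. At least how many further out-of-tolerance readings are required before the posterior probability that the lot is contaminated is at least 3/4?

7

Prior odds = (1/11)/(10/11) = 0.1.
Combined Bayes factor of the evidence already in hand = (2/3) × 2.25 × 4 = 6.
Odds after that evidence = 0.1 × 6 = 0.6.
Target odds = 0.75/0.25 = 3.
Need 1.3ⁿ ≥ 3 ÷ 0.6 = 5.
1.3⁶ = 4826809/1000000 falls short of 5 but 1.3⁷ = 62748517/10000000 reaches it, so n = 7.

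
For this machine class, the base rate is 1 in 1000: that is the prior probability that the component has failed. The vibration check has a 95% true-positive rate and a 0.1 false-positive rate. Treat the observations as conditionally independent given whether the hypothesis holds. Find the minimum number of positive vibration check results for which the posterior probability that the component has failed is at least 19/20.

Prior odds = 0.001/0.999 = 1/999.
Likelihood ratio of a positive result = 0.95/0.1 = 9.5.
Target odds: 0.95 ÷ 0.05 = 19.
Need (1/999) × 9.5ⁿ ≥ 19, i.e. 9.5ⁿ ≥ 18981.
9.5⁴ = 8145.0625 falls short of 18981 but 9.5⁵ = 77378.09375 reaches it, so n = 5.

5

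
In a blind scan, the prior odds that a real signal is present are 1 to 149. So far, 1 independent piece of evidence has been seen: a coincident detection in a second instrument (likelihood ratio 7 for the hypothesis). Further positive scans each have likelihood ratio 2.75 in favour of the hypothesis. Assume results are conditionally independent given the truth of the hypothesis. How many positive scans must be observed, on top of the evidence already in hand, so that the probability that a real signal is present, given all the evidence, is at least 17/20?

5

Prior odds = 1/149.
Bayes factor of the evidence already in hand = 7.
Odds after that evidence = (1/149) × 7 = 7/149.
Target odds = 0.85/0.15 = 17/3.
Need 2.75ⁿ ≥ 17/3 ÷ (7/149) = 2533/21.
2.75⁴ = 57.19140625 falls short of 2533/21 but 2.75⁵ = 161051/1024 reaches it, so n = 5.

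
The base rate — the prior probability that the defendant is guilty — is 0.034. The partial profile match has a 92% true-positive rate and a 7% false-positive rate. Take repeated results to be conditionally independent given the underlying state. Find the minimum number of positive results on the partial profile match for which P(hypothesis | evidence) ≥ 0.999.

Prior odds = 0.034/0.966 = 17/483.
Likelihood ratio of a positive result = 0.92/0.07 = 92/7.
Target posterior odds = 0.999/0.001 = 999.
Require (92/7)ⁿ ≥ 999 ÷ (17/483) = 482517/17.
(92/7)³ = 778688/343 falls short of 482517/17 but (92/7)⁴ = 71639296/2401 reaches it, so n = 4.

4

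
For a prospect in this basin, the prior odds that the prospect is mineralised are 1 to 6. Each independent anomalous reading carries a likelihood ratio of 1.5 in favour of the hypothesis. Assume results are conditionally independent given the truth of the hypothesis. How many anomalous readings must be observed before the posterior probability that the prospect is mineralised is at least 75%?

8

Prior odds = 1/6.
Likelihood ratio per anomalous reading = 1.5.
Target odds: 0.75 ÷ 0.25 = 3.
Need (1/6) × 1.5ⁿ ≥ 3, i.e. 1.5ⁿ ≥ 18.
1.5⁷ = 17.0859375 falls short of 18 but 1.5⁸ = 25.62890625 reaches it, so n = 8.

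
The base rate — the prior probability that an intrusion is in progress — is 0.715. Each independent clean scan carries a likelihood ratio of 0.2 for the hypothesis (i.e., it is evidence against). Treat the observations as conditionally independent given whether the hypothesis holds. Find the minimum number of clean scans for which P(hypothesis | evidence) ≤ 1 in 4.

2

Prior odds: 0.715 ÷ 0.285 = 143/57.
Likelihood ratio per clean scan = 0.2.
Target posterior odds = 0.25/0.75 = 1/3.
Require 0.2ⁿ ≤ 1/3 ÷ (143/57) = 19/143.
0.2¹ = 0.2 is still above 19/143 but 0.2² = 0.04 is at or below it, so n = 2.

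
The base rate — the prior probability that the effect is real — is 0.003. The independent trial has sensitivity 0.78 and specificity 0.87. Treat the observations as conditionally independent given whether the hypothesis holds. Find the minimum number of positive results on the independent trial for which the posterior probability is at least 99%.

Prior odds = 0.003/0.997 = 3/997.
False-positive rate = 1 − 0.87 = 0.13; likelihood ratio of a positive = 0.78/0.13 = 6.
Target posterior odds = 0.99/0.01 = 99.
Require 6ⁿ ≥ 99 ÷ (3/997) = 32901.
6⁵ = 7776 falls short of 32901 but 6⁶ = 46656 reaches it, so n = 6.

6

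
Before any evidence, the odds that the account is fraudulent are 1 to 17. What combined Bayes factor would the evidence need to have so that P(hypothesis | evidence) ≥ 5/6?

Prior odds = 1/17.
Target odds = (5/6)/(1/6) = 5.
Required Bayes factor = 5 ÷ (1/17) = 85.

85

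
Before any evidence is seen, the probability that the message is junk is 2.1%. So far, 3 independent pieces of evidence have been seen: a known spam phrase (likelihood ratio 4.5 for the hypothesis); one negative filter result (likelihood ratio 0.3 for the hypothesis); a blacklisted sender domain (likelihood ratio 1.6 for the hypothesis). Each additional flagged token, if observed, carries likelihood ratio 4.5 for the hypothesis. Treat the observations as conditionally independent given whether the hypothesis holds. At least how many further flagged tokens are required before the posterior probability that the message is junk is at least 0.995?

Prior odds = 0.021/0.979 = 21/979.
Combined Bayes factor of the evidence already in hand = 4.5 × 0.3 × 1.6 = 2.16.
Odds after that evidence = (21/979) × 2.16 = 1134/24475.
Target odds = 0.995/0.005 = 199.
Need 4.5ⁿ ≥ 199 ÷ (1134/24475) = 4870525/1134.
4.5⁵ = 1845.28125 falls short of 4870525/1134 but 4.5⁶ = 8303.765625 reaches it, so n = 6.

6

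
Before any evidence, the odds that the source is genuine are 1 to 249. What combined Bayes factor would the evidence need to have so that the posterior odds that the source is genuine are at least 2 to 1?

Prior odds = 1/249.
Target odds = 2.
Required Bayes factor = 2 ÷ (1/249) = 498.

498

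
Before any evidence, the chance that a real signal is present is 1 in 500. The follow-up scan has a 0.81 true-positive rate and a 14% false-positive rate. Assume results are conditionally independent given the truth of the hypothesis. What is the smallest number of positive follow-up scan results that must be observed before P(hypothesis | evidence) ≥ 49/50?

6

Prior odds = 0.002/0.998 = 1/499.
Likelihood ratio of a positive result = 0.81/0.14 = 81/14.
Target odds: 0.98 ÷ 0.02 = 49.
Require (81/14)ⁿ ≥ 49 ÷ (1/499) = 24451.
(81/14)⁵ ≈6483.13 falls short of 24451 but (81/14)⁶ ≈37509.6 reaches it, so n = 6.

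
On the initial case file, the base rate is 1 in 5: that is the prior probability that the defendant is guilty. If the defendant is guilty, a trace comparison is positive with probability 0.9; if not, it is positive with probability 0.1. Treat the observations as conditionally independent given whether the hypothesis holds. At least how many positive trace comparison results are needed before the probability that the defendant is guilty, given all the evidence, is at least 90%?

Prior odds: 0.2 ÷ 0.8 = 0.25.
Likelihood ratio of a positive = 0.9/0.1 = 9.
Target odds: 0.9 ÷ 0.1 = 9.
Require 9ⁿ ≥ 9 ÷ 0.25 = 36.
9¹ = 9 falls short of 36 but 9² = 81 reaches it, so n = 2.

2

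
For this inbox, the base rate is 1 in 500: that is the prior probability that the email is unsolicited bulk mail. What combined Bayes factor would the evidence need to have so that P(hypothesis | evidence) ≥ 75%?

1497

Prior odds = 0.002/0.998 = 1/499.
Target odds = 0.75/0.25 = 3.
Required Bayes factor = 3 ÷ (1/499) = 1497.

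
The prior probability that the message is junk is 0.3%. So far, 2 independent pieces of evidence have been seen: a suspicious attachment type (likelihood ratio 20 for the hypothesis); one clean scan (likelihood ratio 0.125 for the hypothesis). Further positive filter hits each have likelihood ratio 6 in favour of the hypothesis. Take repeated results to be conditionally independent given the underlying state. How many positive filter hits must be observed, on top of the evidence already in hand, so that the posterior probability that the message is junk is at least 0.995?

6

Prior odds = 0.003/0.997 = 3/997.
Combined Bayes factor of the evidence already in hand = 20 × 0.125 = 2.5.
Odds after that evidence = (3/997) × 2.5 = 15/1994.
Target odds = 0.995/0.005 = 199.
Need 6ⁿ ≥ 199 ÷ (15/1994) = 396806/15.
6⁵ = 7776 falls short of 396806/15 but 6⁶ = 46656 reaches it, so n = 6.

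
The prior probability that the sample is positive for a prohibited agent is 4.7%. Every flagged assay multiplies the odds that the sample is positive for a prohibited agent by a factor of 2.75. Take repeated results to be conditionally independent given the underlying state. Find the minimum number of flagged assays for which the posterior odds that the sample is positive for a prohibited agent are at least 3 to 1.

5

Prior odds = 0.047/0.953 = 47/953.
Likelihood ratio per flagged assay = 2.75.
Target odds = 3.
Require 2.75ⁿ ≥ 3 ÷ (47/953) = 2859/47.
2.75⁴ = 57.19140625 falls short of 2859/47 but 2.75⁵ = 161051/1024 reaches it, so n = 5.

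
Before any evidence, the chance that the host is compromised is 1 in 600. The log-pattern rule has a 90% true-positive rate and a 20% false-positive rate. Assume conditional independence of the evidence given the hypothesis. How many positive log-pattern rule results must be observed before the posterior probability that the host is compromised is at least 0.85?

6

Prior odds: (1/600) ÷ (599/600) = 1/599.
Likelihood ratio of a positive result = 0.9/0.2 = 4.5.
Target odds: 0.85 ÷ 0.15 = 17/3.
Require 4.5ⁿ ≥ 17/3 ÷ (1/599) = 10183/3.
4.5⁵ = 1845.28125 falls short of 10183/3 but 4.5⁶ = 8303.765625 reaches it, so n = 6.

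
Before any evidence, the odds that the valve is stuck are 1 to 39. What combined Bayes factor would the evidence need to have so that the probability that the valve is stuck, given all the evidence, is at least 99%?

Prior odds = 1/39.
Target odds = 0.99/0.01 = 99.
Required Bayes factor = 99 ÷ (1/39) = 3861.

3861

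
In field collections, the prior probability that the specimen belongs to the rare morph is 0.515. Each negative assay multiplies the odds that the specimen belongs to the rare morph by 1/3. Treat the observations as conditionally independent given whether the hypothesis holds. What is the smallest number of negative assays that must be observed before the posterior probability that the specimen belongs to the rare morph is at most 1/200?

Prior odds = 0.515/0.485 = 103/97.
Likelihood ratio per negative assay = 1/3.
Target odds: 0.005 ÷ 0.995 = 1/199.
Require (1/3)ⁿ ≤ 1/199 ÷ (103/97) = 97/20497.
(1/3)⁴ = 1/81 is still above 97/20497 but (1/3)⁵ = 1/243 is at or below it, so n = 5.

5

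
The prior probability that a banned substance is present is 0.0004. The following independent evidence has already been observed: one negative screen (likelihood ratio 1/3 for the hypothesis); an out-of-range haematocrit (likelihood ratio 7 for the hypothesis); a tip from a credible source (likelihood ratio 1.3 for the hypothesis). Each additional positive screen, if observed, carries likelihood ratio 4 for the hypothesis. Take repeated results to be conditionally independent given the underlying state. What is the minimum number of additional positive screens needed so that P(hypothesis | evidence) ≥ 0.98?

8

Prior odds = 0.0004/0.9996 = 1/2499.
Combined Bayes factor of the evidence already in hand = (1/3) × 7 × 1.3 = 91/30.
Odds after that evidence = (1/2499) × 91/30 = 13/10710.
Target odds = 0.98/0.02 = 49.
Need 4ⁿ ≥ 49 ÷ (13/10710) = 524790/13.
4⁷ = 16384 falls short of 524790/13 but 4⁸ = 65536 reaches it, so n = 8.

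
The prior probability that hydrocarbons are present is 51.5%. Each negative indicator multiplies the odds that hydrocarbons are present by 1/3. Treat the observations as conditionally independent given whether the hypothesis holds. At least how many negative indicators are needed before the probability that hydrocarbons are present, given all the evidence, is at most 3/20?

Prior odds = 0.515/0.485 = 103/97.
Likelihood ratio per negative indicator = 1/3.
Target posterior odds = 0.15/0.85 = 3/17.
Need (103/97) × (1/3)ⁿ ≤ 3/17, i.e. (1/3)ⁿ ≤ 291/1751.
(1/3)¹ = 1/3 is still above 291/1751 but (1/3)² = 1/9 is at or below it, so n = 2.

2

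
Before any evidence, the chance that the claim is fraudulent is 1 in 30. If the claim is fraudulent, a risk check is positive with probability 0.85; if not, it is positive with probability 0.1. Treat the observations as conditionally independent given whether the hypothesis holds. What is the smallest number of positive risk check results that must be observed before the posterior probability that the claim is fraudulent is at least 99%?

4

Prior odds = (1/30)/(29/30) = 1/29.
Likelihood ratio of a positive = 0.85/0.1 = 8.5.
Target posterior odds = 0.99/0.01 = 99.
Need (1/29) × 8.5ⁿ ≥ 99, i.e. 8.5ⁿ ≥ 2871.
8.5³ = 614.125 falls short of 2871 but 8.5⁴ = 5220.0625 reaches it, so n = 4.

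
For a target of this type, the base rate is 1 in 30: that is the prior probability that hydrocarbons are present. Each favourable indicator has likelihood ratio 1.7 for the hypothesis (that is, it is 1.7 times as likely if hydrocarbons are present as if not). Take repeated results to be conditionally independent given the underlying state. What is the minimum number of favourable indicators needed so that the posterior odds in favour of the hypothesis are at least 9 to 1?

Prior odds: (1/30) ÷ (29/30) = 1/29.
Likelihood ratio per favourable indicator = 1.7.
Target odds = 9.
Need (1/29) × 1.7ⁿ ≥ 9, i.e. 1.7ⁿ ≥ 261.
1.7¹⁰ ≈201.599 falls short of 261 but 1.7¹¹ ≈342.719 reaches it, so n = 11.

11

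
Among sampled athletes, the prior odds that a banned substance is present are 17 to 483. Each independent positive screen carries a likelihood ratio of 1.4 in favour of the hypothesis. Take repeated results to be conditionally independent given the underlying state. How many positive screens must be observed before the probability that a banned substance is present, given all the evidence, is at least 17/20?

Prior odds = 17/483.
Likelihood ratio per positive screen = 1.4.
Target odds: 0.85 ÷ 0.15 = 17/3.
Require 1.4ⁿ ≥ 17/3 ÷ (17/483) = 161.
1.4¹⁵ ≈155.568 falls short of 161 but 1.4¹⁶ ≈217.795 reaches it, so n = 16.

16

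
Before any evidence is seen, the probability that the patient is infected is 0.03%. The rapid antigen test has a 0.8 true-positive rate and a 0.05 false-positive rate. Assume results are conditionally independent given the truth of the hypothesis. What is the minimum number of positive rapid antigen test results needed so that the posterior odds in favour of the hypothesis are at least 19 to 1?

4

Prior odds = 0.0003/0.9997 = 3/9997.
Likelihood ratio of a positive result = 0.8/0.05 = 16.
Target odds = 19.
Require 16ⁿ ≥ 19 ÷ (3/9997) = 189943/3.
16³ = 4096 falls short of 189943/3 but 16⁴ = 65536 reaches it, so n = 4.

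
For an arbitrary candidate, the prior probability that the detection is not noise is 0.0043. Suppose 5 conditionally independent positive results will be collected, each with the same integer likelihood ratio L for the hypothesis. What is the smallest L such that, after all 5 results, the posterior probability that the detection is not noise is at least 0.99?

8

Prior odds = 0.0043/0.9957 = 43/9957.
Target odds = 0.99/0.01 = 99.
Need L⁵ ≥ 99 ÷ (43/9957) = 985743/43.
7⁵ = 16807 < 985743/43 ≤ 32768 = 8⁵, so L = 8.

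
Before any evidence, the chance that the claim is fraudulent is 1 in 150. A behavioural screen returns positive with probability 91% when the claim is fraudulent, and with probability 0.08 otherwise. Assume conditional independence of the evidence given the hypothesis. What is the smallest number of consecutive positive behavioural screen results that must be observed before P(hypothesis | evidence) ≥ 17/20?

Prior odds: (1/150) ÷ (149/150) = 1/149.
Likelihood ratio of a positive result = 0.91/0.08 = 11.375.
Target odds: 0.85 ÷ 0.15 = 17/3.
Need (1/149) × 11.375ⁿ ≥ 17/3, i.e. 11.375ⁿ ≥ 2533/3.
11.375² = 129.390625 falls short of 2533/3 but 11.375³ = 753571/512 reaches it, so n = 3.

3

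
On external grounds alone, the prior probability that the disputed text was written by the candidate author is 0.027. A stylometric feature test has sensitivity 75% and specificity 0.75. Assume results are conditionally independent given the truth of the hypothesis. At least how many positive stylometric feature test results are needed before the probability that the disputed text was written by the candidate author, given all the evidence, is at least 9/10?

6

Prior odds = 0.027/0.973 = 27/973.
False-positive rate = 1 − 0.75 = 0.25; likelihood ratio of a positive = 0.75/0.25 = 3.
Target odds: 0.9 ÷ 0.1 = 9.
Require 3ⁿ ≥ 9 ÷ (27/973) = 973/3.
3⁵ = 243 falls short of 973/3 but 3⁶ = 729 reaches it, so n = 6.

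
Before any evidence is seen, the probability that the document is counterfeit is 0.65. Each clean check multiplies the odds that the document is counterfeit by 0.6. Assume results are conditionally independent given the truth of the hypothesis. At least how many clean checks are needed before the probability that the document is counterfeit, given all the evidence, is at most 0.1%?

Prior odds = 0.65/0.35 = 13/7.
Likelihood ratio per clean check = 0.6.
Target posterior odds = 0.001/0.999 = 1/999.
Require 0.6ⁿ ≤ 1/999 ÷ (13/7) = 7/12987.
0.6¹⁴ ≈0.000783642 is still above 7/12987 but 0.6¹⁵ ≈0.000470185 is at or below it, so n = 15.

15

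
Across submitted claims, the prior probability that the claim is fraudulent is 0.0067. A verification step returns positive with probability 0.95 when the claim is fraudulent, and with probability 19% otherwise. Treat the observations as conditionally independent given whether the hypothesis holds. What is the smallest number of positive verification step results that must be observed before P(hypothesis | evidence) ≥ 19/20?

Prior odds = 0.0067/0.9933 = 67/9933.
Likelihood ratio of a positive result = 0.95/0.19 = 5.
Target posterior odds = 0.95/0.05 = 19.
Need (67/9933) × 5ⁿ ≥ 19, i.e. 5ⁿ ≥ 188727/67.
5⁴ = 625 falls short of 188727/67 but 5⁵ = 3125 reaches it, so n = 5.

5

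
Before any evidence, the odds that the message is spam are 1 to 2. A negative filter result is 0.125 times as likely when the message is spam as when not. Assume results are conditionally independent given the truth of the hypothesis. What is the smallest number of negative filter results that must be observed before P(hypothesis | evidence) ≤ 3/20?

Prior odds = 0.5.
Likelihood ratio per negative filter result = 0.125.
Target posterior odds = 0.15/0.85 = 3/17.
Require 0.125ⁿ ≤ 3/17 ÷ 0.5 = 6/17.
0.125¹ = 0.125, which is already at or below the required 6/17; so n = 1.

1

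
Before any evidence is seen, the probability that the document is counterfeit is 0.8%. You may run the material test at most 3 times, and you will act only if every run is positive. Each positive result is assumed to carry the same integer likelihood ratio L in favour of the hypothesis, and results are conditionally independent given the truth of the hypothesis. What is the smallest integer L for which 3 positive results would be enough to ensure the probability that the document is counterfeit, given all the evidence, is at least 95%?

Prior odds = 0.008/0.992 = 1/124.
Target odds = 0.95/0.05 = 19.
Need L³ ≥ 19 ÷ (1/124) = 2356.
13³ = 2197 < 2356 ≤ 2744 = 14³, so L = 14.

14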